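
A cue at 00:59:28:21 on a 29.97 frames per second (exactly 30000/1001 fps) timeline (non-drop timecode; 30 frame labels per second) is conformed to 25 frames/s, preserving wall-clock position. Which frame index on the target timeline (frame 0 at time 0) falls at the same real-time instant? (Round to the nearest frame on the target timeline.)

frame 89307

Source frame index: (0×3600 + 59×60 + 28) × 30 + 21 = 107061.
Real time: 107061 / (30000/1001) = 35722687/10000 s.
Target frame: (35722687/10000) × (25) = 35722687/400 ≈ 89306.717 → 89307.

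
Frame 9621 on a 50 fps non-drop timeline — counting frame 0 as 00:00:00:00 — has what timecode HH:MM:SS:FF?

9621 ÷ 50 = 192 full seconds, remainder 21 frames.
192 s = 0 h 3 min 12 s.
Timecode: 00:03:12:21.

00:03:12:21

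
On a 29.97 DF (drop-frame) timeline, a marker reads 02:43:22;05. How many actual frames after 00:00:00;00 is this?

Complete 10-minute blocks: 16, each 17982 frames → 287712.
Remaining 3 whole minutes in the current block: 1800 + 2 × 1798 = 5396 frames.
Within the current minute: 22 × 30 + 5 − 2 = 663 (labels ;00/;01 skipped at this minute). Total = 287712 + 5396 + 663 = 293771.

293771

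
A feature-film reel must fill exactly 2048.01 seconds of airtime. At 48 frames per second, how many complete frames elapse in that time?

Frames = 2048.01 × 48 = 2457612/25 ≈ 98304.4800.
Complete frames: 98304.

98304 frames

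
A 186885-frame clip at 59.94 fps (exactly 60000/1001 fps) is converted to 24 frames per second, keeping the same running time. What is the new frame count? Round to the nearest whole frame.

74829 frames

Frames at target rate = 186885 × (24) / (60000/1001) = 37414377/500 ≈ 74828.754.
Nearest whole frame: 74829.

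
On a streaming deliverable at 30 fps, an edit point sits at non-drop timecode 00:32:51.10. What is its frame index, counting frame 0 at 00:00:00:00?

Total seconds to the label: (0 × 3600 + 32 × 60 + 51) = 1971.
Frame index = 1971 × 30 + 10 = 59140.

frame 59140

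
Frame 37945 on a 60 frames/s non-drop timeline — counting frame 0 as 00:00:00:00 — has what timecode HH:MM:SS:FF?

00:10:32:25

37945 ÷ 60 = 632 full seconds, remainder 25 frames.
632 s = 0 h 10 min 32 s.
Timecode: 00:10:32:25.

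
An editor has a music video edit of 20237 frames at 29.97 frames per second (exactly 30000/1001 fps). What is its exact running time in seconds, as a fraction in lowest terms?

20257237/30000 seconds

Running time = 20237 ÷ (30000/1001) = 20237 × 1001/30000 = 20257237/30000 s.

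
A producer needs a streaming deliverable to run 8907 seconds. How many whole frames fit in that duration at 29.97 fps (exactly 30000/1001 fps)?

266943 frames

Frames = 8907 × 30000/1001 = 267210000/1001 ≈ 266943.0569.
Complete frames: 266943.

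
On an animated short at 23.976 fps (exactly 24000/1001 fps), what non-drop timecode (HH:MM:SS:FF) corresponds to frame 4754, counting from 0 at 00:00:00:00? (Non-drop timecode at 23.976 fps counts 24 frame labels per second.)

4754 ÷ 24 = 198 full seconds, remainder 2 frames.
198 s = 0 h 3 min 18 s.
Timecode: 00:03:18:02.

00:03:18:02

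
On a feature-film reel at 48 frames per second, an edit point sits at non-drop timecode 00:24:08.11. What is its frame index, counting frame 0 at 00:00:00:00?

Total seconds to the label: (0 × 3600 + 24 × 60 + 8) = 1448.
Frame index = 1448 × 48 + 11 = 69515.

frame 69515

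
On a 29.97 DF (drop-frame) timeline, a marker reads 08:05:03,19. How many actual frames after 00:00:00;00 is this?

872235

As if non-drop at 30 labels/s: (8 × 3600 + 5 × 60 + 3) × 30 + 19 = 873109.
Minute boundaries passed: 485; those not divisible by 10: 485 − 48 = 437; dropped labels = 2 × 437 = 874.
Actual frame index = 873109 − 874 = 872235.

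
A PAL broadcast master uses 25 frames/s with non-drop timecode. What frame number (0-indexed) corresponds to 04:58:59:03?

Total seconds to the label: (4 × 3600 + 58 × 60 + 59) = 17939.
Frame index = 17939 × 25 + 3 = 448478.

448478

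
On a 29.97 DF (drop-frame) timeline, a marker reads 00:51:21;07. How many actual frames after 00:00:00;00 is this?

As if non-drop at 30 labels/s: (0 × 3600 + 51 × 60 + 21) × 30 + 7 = 92437.
Minute boundaries passed: 51; those not divisible by 10: 51 − 5 = 46; dropped labels = 2 × 46 = 92.
Actual frame index = 92437 − 92 = 92345.

92345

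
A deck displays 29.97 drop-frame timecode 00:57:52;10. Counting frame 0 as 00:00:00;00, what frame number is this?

As if non-drop at 30 labels/s: (0 × 3600 + 57 × 60 + 52) × 30 + 10 = 104170.
Minute boundaries passed: 57; those not divisible by 10: 57 − 5 = 52; dropped labels = 2 × 52 = 104.
Actual frame index = 104170 − 104 = 104066.

104066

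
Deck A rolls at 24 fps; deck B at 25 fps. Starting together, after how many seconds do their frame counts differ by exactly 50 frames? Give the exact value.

50 seconds

The gap grows by |25 − 24| = 1 frame per second.
Time for a 50-frame gap: 50 ÷ (1) = 50 s.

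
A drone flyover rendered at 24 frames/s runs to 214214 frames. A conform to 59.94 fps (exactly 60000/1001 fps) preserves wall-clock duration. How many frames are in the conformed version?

Target frames = source frames × (target rate / source rate) = 214214 × (60000/1001)/(24) = 214214 × 2500/1001 = 535000.

535000 frames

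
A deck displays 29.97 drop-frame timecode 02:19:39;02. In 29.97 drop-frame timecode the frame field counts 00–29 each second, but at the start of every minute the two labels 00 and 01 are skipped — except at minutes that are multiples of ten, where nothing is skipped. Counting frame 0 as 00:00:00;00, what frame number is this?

Complete 10-minute blocks: 13, each 17982 frames → 233766.
Remaining 9 whole minutes in the current block: 1800 + 8 × 1798 = 16184 frames.
Within the current minute: 39 × 30 + 2 − 2 = 1170 (labels ;00/;01 skipped at this minute). Total = 233766 + 16184 + 1170 = 251120.

251120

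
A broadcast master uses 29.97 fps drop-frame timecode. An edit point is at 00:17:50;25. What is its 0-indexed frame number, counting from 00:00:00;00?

As if non-drop at 30 labels/s: (0 × 3600 + 17 × 60 + 50) × 30 + 25 = 32125.
Minute boundaries passed: 17; those not divisible by 10: 17 − 1 = 16; dropped labels = 2 × 16 = 32.
Actual frame index = 32125 − 32 = 32093.

32093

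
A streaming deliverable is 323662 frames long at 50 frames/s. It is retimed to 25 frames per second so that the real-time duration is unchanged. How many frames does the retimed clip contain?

Target frames = source frames × (target rate / source rate) = 323662 × (25)/(50) = 323662 × 1/2 = 161831.

161831 frames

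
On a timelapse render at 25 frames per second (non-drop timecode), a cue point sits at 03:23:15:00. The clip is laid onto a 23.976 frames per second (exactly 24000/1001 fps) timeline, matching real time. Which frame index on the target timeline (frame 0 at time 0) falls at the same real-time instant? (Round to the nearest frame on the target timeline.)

Source frame index: (3×3600 + 23×60 + 15) × 25 + 0 = 304875.
Real time: 304875 / (25) = 12195 s.
Target frame: (12195) × (24000/1001) = 292680000/1001 ≈ 292387.612 → 292388.

frame 292388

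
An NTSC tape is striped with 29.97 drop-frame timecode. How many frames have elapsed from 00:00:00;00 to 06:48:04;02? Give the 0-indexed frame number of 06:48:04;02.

As if non-drop at 30 labels/s: (6 × 3600 + 48 × 60 + 4) × 30 + 2 = 734522.
Minute boundaries passed: 408; those not divisible by 10: 408 − 40 = 368; dropped labels = 2 × 368 = 736.
Actual frame index = 734522 − 736 = 733786.

733786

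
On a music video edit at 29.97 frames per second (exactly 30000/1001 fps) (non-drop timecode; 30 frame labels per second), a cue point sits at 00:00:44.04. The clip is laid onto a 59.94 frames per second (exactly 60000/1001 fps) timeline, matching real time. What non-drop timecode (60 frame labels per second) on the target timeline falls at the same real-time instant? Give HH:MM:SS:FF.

Source frame index: (0×3600 + 0×60 + 44) × 30 + 4 = 1324.
Real time: 1324 / (30000/1001) = 331331/7500 s.
Target frame: (331331/7500) × (60000/1001) = 2648.
At 60 labels/s: frame 2648 → 00:00:44:08.

00:00:44:08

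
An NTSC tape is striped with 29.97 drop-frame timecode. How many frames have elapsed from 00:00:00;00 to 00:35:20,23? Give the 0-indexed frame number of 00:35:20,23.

As if non-drop at 30 labels/s: (0 × 3600 + 35 × 60 + 20) × 30 + 23 = 63623.
Minute boundaries passed: 35; those not divisible by 10: 35 − 3 = 32; dropped labels = 2 × 32 = 64.
Actual frame index = 63623 − 64 = 63559.

63559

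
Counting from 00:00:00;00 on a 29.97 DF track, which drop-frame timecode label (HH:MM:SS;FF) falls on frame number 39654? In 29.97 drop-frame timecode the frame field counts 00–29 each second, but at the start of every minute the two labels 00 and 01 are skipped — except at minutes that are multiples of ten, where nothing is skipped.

00:22:03;04

Each 10-minute DF block holds 10 × 60 × 30 − 9 × 2 = 17982 frames. 39654 ÷ 17982 → 2 full blocks, remainder 3690.
Within the partial block the first minute is 1800 frames and each further minute 1798, so 2 further minute boundaries passed. Total skipped labels = 18 × 2 + 2 × 2 = 40.
Non-drop label index = 39654 + 40 = 39694; at 30 labels/s that is 00:22:03:04, i.e. DF 00:22:03;04.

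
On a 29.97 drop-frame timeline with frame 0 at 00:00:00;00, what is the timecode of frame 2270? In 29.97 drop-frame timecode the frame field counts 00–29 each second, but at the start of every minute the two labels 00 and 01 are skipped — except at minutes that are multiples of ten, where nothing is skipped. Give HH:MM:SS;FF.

Each 10-minute DF block holds 10 × 60 × 30 − 9 × 2 = 17982 frames. 2270 ÷ 17982 → 0 full blocks, remainder 2270.
Within the partial block the first minute is 1800 frames and each further minute 1798, so 1 further minute boundary passed. Total skipped labels = 18 × 0 + 2 × 1 = 2.
Non-drop label index = 2270 + 2 = 2272; at 30 labels/s that is 00:01:15:22, i.e. DF 00:01:15;22.

00:01:15;22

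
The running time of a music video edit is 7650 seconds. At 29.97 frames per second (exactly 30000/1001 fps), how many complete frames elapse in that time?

Frames = 7650 × 30000/1001 = 229500000/1001 ≈ 229270.7293.
Complete frames: 229270.

229270 frames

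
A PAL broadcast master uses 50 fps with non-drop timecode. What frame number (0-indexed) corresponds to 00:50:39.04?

Total seconds to the label: (0 × 3600 + 50 × 60 + 39) = 3039.
Frame index = 3039 × 50 + 4 = 151954.

151954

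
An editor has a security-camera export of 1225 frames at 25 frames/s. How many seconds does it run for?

49 seconds

Running time = 1225 / (25) = 49 s.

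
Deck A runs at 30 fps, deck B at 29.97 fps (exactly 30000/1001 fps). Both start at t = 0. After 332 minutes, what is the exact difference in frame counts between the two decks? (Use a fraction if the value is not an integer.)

332 min = 19920 s.
A emits 30 × 19920 = 597600 frames; B emits 30000/1001 × 19920 = 597600000/1001.
Difference = 597600/1001 frames (≈ 597.0030); B is behind A.

597600/1001 frames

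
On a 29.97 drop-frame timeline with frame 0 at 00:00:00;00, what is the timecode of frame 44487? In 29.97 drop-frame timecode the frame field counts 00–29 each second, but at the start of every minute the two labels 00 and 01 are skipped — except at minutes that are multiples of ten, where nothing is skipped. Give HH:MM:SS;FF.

Ten DF minutes hold 17982 frames, so frame 44487 lies in block 2 (frames 35964–53945) with 8523 frames into that block.
The block's first minute is 1800 frames and the rest 1798 each; 8523 frames reaches minute 4, so 2 × 18 + 4 × 2 = 44 labels have been skipped so far.
Adding those back, label number 44487 + 44 = 44531 at 30 labels/s is 1484 s + 11 f = 0 h 24 min 44 s frame 11, i.e. 00:24:44;11.

00:24:44;11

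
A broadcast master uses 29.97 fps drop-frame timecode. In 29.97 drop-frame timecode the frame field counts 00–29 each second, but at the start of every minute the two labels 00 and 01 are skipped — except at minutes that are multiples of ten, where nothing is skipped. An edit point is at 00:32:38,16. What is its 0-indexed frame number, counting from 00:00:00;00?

Complete 10-minute blocks: 3, each 17982 frames → 53946.
Remaining 2 whole minutes in the current block: 1800 + 1 × 1798 = 3598 frames.
Within the current minute: 38 × 30 + 16 − 2 = 1154 (labels ;00/;01 skipped at this minute). Total = 53946 + 3598 + 1154 = 58698.

58698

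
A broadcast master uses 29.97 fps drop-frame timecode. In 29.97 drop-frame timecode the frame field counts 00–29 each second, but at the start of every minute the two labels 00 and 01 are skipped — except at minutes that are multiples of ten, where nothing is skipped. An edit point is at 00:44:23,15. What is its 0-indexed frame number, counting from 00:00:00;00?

Complete 10-minute blocks: 4, each 17982 frames → 71928.
Remaining 4 whole minutes in the current block: 1800 + 3 × 1798 = 7194 frames.
Within the current minute: 23 × 30 + 15 − 2 = 703 (labels ;00/;01 skipped at this minute). Total = 71928 + 7194 + 703 = 79825.

79825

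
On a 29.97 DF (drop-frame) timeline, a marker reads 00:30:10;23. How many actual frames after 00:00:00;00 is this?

Complete 10-minute blocks: 3, each 17982 frames → 53946.
Remaining 0 whole minutes in the current block: 0 frames.
Within the current minute: 10 × 30 + 23 = 323. Total = 53946 + 0 + 323 = 54269.

54269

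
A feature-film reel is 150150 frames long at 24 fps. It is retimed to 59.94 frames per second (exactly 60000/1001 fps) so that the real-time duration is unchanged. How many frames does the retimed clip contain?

Target frames = source frames × (target rate / source rate) = 150150 × (60000/1001)/(24) = 150150 × 2500/1001 = 375000.

375000 frames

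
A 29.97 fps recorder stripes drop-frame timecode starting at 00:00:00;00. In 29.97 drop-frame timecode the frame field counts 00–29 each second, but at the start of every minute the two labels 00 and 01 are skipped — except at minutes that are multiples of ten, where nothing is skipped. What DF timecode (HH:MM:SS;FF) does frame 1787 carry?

00:00:59;17

Each 10-minute DF block holds 10 × 60 × 30 − 9 × 2 = 17982 frames. 1787 ÷ 17982 → 0 full blocks, remainder 1787.
Within the partial block the first minute is 1800 frames and each further minute 1798, so 0 further minute boundaries passed. Total skipped labels = 18 × 0 + 2 × 0 = 0.
Non-drop label index = 1787 + 0 = 1787; at 30 labels/s that is 00:00:59:17, i.e. DF 00:00:59;17.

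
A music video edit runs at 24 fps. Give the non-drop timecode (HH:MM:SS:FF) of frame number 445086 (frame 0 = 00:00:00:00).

445086 ÷ 24 = 18545 full seconds, remainder 6 frames.
18545 s = 5 h 9 min 5 s.
Timecode: 05:09:05:06.

05:09:05:06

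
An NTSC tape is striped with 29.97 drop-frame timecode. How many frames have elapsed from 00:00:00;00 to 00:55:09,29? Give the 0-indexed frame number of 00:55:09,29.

99199

As if non-drop at 30 labels/s: (0 × 3600 + 55 × 60 + 9) × 30 + 29 = 99299.
Minute boundaries passed: 55; those not divisible by 10: 55 − 5 = 50; dropped labels = 2 × 50 = 100.
Actual frame index = 99299 − 100 = 99199.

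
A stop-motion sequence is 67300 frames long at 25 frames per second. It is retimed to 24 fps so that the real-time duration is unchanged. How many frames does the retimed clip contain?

Target frames = source frames × (target rate / source rate) = 67300 × (24)/(25) = 67300 × 24/25 = 64608.

64608 frames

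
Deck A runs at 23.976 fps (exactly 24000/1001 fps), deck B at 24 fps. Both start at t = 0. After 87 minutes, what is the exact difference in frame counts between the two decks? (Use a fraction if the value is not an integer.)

87 min = 5220 s.
A emits 24000/1001 × 5220 = 125280000/1001 frames; B emits 24 × 5220 = 125280.
Difference = 125280/1001 frames (≈ 125.1548); B is ahead of A.

125280/1001 frames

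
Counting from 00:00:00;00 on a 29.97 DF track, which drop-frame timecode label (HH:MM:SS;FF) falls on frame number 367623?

03:24:26;11

Ten DF minutes hold 17982 frames, so frame 367623 lies in block 20 (frames 359640–377621) with 7983 frames into that block.
The block's first minute is 1800 frames and the rest 1798 each; 7983 frames reaches minute 4, so 20 × 18 + 4 × 2 = 368 labels have been skipped so far.
Adding those back, label number 367623 + 368 = 367991 at 30 labels/s is 12266 s + 11 f = 3 h 24 min 26 s frame 11, i.e. 03:24:26;11.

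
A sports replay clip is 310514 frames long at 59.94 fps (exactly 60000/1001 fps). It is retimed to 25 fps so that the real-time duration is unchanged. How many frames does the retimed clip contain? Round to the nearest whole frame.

Frames at target rate = 310514 × (25) / (60000/1001) = 155412257/1200 ≈ 129510.214.
Nearest whole frame: 129510.

129510 frames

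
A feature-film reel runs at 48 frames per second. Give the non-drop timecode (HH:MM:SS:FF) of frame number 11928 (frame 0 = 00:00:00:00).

00:04:08:24

11928 ÷ 48 = 248 full seconds, remainder 24 frames.
248 s = 0 h 4 min 8 s.
Timecode: 00:04:08:24.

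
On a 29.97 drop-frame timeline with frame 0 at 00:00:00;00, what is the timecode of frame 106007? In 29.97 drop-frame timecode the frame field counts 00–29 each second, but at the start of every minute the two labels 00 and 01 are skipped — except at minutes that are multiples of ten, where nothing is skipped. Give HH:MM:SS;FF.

00:58:57;03

Each 10-minute DF block holds 10 × 60 × 30 − 9 × 2 = 17982 frames. 106007 ÷ 17982 → 5 full blocks, remainder 16097.
Within the partial block the first minute is 1800 frames and each further minute 1798, so 8 further minute boundaries passed. Total skipped labels = 18 × 5 + 2 × 8 = 106.
Non-drop label index = 106007 + 106 = 106113; at 30 labels/s that is 00:58:57:03, i.e. DF 00:58:57;03.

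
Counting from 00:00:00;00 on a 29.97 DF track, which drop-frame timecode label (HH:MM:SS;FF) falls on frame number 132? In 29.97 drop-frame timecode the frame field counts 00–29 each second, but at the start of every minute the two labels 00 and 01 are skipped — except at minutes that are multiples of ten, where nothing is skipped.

00:00:04;12

Ten DF minutes hold 17982 frames, so frame 132 lies in block 0 (frames 0–17981) with 132 frames into that block.
The block's first minute is 1800 frames and the rest 1798 each; 132 frames reaches minute 0, so 0 × 18 + 0 × 2 = 0 labels have been skipped so far.
Adding those back, label number 132 + 0 = 132 at 30 labels/s is 4 s + 12 f = 0 h 0 min 4 s frame 12, i.e. 00:00:04;12.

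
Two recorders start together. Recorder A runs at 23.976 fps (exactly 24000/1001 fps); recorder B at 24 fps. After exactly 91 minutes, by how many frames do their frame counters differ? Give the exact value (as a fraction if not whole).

1440/11 frames

91 min = 5460 s.
A emits 24000/1001 × 5460 = 1440000/11 frames; B emits 24 × 5460 = 131040.
Difference = 1440/11 frames (≈ 130.9091); B is ahead of A.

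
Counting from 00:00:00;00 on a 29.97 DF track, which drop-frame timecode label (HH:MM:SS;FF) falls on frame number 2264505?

20:59:19;03

Each 10-minute DF block holds 10 × 60 × 30 − 9 × 2 = 17982 frames. 2264505 ÷ 17982 → 125 full blocks, remainder 16755.
Within the partial block the first minute is 1800 frames and each further minute 1798, so 9 further minute boundaries passed. Total skipped labels = 18 × 125 + 2 × 9 = 2268.
Non-drop label index = 2264505 + 2268 = 2266773; at 30 labels/s that is 20:59:19:03, i.e. DF 20:59:19;03.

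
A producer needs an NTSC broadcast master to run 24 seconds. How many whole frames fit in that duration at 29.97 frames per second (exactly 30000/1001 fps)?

Frames = 24 × 30000/1001 = 720000/1001 ≈ 719.2807.
Complete frames: 719.

719 frames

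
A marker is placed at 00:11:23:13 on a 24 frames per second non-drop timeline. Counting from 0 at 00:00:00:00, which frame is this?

16405

Total seconds to the label: (0 × 3600 + 11 × 60 + 23) = 683.
Frame index = 683 × 24 + 13 = 16405.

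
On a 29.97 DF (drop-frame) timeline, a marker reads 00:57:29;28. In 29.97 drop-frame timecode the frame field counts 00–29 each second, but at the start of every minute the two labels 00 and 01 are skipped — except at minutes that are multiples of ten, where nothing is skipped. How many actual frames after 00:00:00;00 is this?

As if non-drop at 30 labels/s: (0 × 3600 + 57 × 60 + 29) × 30 + 28 = 103498.
Minute boundaries passed: 57; those not divisible by 10: 57 − 5 = 52; dropped labels = 2 × 52 = 104.
Actual frame index = 103498 − 104 = 103394.

103394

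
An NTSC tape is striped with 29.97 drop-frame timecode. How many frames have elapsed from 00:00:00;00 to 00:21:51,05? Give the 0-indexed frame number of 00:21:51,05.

As if non-drop at 30 labels/s: (0 × 3600 + 21 × 60 + 51) × 30 + 5 = 39335.
Minute boundaries passed: 21; those not divisible by 10: 21 − 2 = 19; dropped labels = 2 × 19 = 38.
Actual frame index = 39335 − 38 = 39297.

39297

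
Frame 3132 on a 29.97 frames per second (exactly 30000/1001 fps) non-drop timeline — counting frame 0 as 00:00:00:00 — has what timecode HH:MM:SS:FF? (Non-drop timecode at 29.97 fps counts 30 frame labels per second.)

00:01:44:12

3132 ÷ 30 = 104 full seconds, remainder 12 frames.
104 s = 0 h 1 min 44 s.
Timecode: 00:01:44:12.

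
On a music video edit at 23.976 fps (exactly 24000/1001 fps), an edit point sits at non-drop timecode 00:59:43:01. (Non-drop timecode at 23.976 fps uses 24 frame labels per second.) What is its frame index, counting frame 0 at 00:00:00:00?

Total seconds to the label: (0 × 3600 + 59 × 60 + 43) = 3583.
Frame index = 3583 × 24 + 1 = 85993.

85993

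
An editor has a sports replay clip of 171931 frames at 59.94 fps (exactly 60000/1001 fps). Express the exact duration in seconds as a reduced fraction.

172102931/60000 seconds

Running time = 171931 ÷ (60000/1001) = 171931 × 1001/60000 = 172102931/60000 s.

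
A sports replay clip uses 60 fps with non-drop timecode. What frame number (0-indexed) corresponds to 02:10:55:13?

Total seconds to the label: (2 × 3600 + 10 × 60 + 55) = 7855.
Frame index = 7855 × 60 + 13 = 471313.

471313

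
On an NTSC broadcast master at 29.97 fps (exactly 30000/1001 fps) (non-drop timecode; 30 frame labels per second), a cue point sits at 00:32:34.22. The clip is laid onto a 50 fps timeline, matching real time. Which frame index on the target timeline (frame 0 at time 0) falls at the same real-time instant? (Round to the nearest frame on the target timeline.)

Source frame index: (0×3600 + 32×60 + 34) × 30 + 22 = 58642.
Real time: 58642 / (30000/1001) = 29350321/15000 s.
Target frame: (29350321/15000) × (50) = 29350321/300 ≈ 97834.403 → 97834.

frame 97834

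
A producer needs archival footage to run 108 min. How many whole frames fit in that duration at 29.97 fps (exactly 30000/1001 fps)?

194205 frames

108 min = 6480 s.
Frames = 6480 × 30000/1001 = 194400000/1001 ≈ 194205.7942.
Complete frames: 194205.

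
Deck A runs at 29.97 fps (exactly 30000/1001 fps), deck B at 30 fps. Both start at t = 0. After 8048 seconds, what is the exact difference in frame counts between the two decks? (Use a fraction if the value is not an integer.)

A emits 30000/1001 × 8048 = 241440000/1001 frames; B emits 30 × 8048 = 241440.
Difference = 241440/1001 frames (≈ 241.1988); B is ahead of A.

241440/1001 frames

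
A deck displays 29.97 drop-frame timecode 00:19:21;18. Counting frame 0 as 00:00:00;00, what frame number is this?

As if non-drop at 30 labels/s: (0 × 3600 + 19 × 60 + 21) × 30 + 18 = 34848.
Minute boundaries passed: 19; those not divisible by 10: 19 − 1 = 18; dropped labels = 2 × 18 = 36.
Actual frame index = 34848 − 36 = 34812.

34812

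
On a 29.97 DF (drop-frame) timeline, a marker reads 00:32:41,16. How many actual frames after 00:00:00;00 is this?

As if non-drop at 30 labels/s: (0 × 3600 + 32 × 60 + 41) × 30 + 16 = 58846.
Minute boundaries passed: 32; those not divisible by 10: 32 − 3 = 29; dropped labels = 2 × 29 = 58.
Actual frame index = 58846 − 58 = 58788.

58788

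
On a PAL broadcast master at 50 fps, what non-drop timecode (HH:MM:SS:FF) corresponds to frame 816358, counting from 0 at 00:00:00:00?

04:32:07:08

816358 ÷ 50 = 16327 full seconds, remainder 8 frames.
16327 s = 4 h 32 min 7 s.
Timecode: 04:32:07:08.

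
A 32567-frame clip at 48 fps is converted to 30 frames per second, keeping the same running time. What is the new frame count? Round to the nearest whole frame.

Frames at target rate = 32567 × (30) / (48) = 162835/8 ≈ 20354.375.
Nearest whole frame: 20354.

20354 frames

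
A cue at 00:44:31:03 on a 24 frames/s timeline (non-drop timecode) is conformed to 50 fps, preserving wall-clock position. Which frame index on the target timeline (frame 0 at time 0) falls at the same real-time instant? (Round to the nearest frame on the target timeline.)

Source frame index: (0×3600 + 44×60 + 31) × 24 + 3 = 64107.
Real time: 64107 / (24) = 21369/8 s.
Target frame: (21369/8) × (50) = 534225/4 ≈ 133556.250 → 133556.

frame 133556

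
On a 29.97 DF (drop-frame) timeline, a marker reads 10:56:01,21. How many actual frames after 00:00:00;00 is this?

1179669

As if non-drop at 30 labels/s: (10 × 3600 + 56 × 60 + 1) × 30 + 21 = 1180851.
Minute boundaries passed: 656; those not divisible by 10: 656 − 65 = 591; dropped labels = 2 × 591 = 1182.
Actual frame index = 1180851 − 1182 = 1179669.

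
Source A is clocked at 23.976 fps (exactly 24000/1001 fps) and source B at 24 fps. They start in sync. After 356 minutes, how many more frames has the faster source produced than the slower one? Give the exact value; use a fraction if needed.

512640/1001 frames

356 min = 21360 s.
A emits 24000/1001 × 21360 = 512640000/1001 frames; B emits 24 × 21360 = 512640.
Difference = 512640/1001 frames (≈ 512.1279); B is ahead of A.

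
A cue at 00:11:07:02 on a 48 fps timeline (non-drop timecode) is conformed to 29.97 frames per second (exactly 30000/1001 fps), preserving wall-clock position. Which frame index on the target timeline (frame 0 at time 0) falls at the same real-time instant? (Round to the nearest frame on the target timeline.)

frame 19991

Source frame index: (0×3600 + 11×60 + 7) × 48 + 2 = 32018.
Real time: 32018 / (48) = 16009/24 s.
Target frame: (16009/24) × (30000/1001) = 2858750/143 ≈ 19991.259 → 19991.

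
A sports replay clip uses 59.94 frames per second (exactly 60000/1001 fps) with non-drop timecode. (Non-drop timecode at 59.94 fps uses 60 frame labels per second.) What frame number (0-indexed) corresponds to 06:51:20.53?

frame 1480853

Total seconds to the label: (6 × 3600 + 51 × 60 + 20) = 24680.
Frame index = 24680 × 60 + 53 = 1480853.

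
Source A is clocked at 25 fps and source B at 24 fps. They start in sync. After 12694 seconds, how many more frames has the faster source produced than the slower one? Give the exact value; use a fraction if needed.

A emits 25 × 12694 = 317350 frames; B emits 24 × 12694 = 304656.
Difference = 12694 frames; B is behind A.

12694 frames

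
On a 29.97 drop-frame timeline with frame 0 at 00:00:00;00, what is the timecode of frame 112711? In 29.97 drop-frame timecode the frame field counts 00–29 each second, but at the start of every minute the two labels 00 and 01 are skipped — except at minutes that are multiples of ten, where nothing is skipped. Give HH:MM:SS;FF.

01:02:40;23

Ten DF minutes hold 17982 frames, so frame 112711 lies in block 6 (frames 107892–125873) with 4819 frames into that block.
The block's first minute is 1800 frames and the rest 1798 each; 4819 frames reaches minute 2, so 6 × 18 + 2 × 2 = 112 labels have been skipped so far.
Adding those back, label number 112711 + 112 = 112823 at 30 labels/s is 3760 s + 23 f = 1 h 2 min 40 s frame 23, i.e. 01:02:40;23.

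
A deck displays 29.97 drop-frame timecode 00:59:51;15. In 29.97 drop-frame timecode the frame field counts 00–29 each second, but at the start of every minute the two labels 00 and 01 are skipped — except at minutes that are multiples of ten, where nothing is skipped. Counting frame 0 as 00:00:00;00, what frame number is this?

As if non-drop at 30 labels/s: (0 × 3600 + 59 × 60 + 51) × 30 + 15 = 107745.
Minute boundaries passed: 59; those not divisible by 10: 59 − 5 = 54; dropped labels = 2 × 54 = 108.
Actual frame index = 107745 − 108 = 107637.

107637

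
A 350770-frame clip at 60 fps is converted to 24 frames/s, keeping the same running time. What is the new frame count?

140308 frames

Target frames = source frames × (target rate / source rate) = 350770 × (24)/(60) = 350770 × 2/5 = 140308.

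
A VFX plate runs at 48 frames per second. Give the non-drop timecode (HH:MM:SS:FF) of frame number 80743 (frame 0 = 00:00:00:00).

80743 ÷ 48 = 1682 full seconds, remainder 7 frames.
1682 s = 0 h 28 min 2 s.
Timecode: 00:28:02:07.

00:28:02:07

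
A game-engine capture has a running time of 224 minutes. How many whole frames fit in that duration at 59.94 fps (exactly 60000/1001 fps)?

805594 frames

224 min = 13440 s.
Frames = 13440 × 60000/1001 = 115200000/143 ≈ 805594.4056.
Complete frames: 805594.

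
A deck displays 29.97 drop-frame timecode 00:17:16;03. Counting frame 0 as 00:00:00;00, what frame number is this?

As if non-drop at 30 labels/s: (0 × 3600 + 17 × 60 + 16) × 30 + 3 = 31083.
Minute boundaries passed: 17; those not divisible by 10: 17 − 1 = 16; dropped labels = 2 × 16 = 32.
Actual frame index = 31083 − 32 = 31051.

31051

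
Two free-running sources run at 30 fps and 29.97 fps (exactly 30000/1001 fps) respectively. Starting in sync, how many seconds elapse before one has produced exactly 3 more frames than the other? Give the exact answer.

100.1 seconds

The gap grows by |30000/1001 − 30| = 30/1001 frames per second.
Time for a 3-frame gap: 3 ÷ (30/1001) = 100.1 s.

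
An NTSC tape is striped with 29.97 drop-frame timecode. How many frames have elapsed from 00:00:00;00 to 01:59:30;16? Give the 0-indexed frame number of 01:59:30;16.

Complete 10-minute blocks: 11, each 17982 frames → 197802.
Remaining 9 whole minutes in the current block: 1800 + 8 × 1798 = 16184 frames.
Within the current minute: 30 × 30 + 16 − 2 = 914 (labels ;00/;01 skipped at this minute). Total = 197802 + 16184 + 914 = 214900.

214900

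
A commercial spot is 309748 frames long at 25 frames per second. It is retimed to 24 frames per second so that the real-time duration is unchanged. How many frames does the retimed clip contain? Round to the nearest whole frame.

297358 frames

Frames at target rate = 309748 × (24) / (25) = 7433952/25 ≈ 297358.080.
Nearest whole frame: 297358.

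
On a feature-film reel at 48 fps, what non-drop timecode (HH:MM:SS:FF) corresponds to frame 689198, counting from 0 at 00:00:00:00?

03:59:18:14

689198 ÷ 48 = 14358 full seconds, remainder 14 frames.
14358 s = 3 h 59 min 18 s.
Timecode: 03:59:18:14.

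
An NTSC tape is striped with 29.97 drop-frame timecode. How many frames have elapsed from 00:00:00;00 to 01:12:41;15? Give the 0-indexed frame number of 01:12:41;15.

130715

As if non-drop at 30 labels/s: (1 × 3600 + 12 × 60 + 41) × 30 + 15 = 130845.
Minute boundaries passed: 72; those not divisible by 10: 72 − 7 = 65; dropped labels = 2 × 65 = 130.
Actual frame index = 130845 − 130 = 130715.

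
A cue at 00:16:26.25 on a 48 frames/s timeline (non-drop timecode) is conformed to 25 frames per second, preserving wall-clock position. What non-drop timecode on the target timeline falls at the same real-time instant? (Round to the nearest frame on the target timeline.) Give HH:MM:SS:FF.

00:16:26:13

Source frame index: (0×3600 + 16×60 + 26) × 48 + 25 = 47353.
Real time: 47353 / (48) = 47353/48 s.
Target frame: (47353/48) × (25) = 1183825/48 ≈ 24663.021 → 24663.
At 25 labels/s: frame 24663 → 00:16:26:13.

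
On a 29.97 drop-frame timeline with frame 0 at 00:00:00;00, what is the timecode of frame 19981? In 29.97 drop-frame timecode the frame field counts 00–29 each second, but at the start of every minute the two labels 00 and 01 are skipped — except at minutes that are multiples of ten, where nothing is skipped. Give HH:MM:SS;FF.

Each 10-minute DF block holds 10 × 60 × 30 − 9 × 2 = 17982 frames. 19981 ÷ 17982 → 1 full block, remainder 1999.
Within the partial block the first minute is 1800 frames and each further minute 1798, so 1 further minute boundary passed. Total skipped labels = 18 × 1 + 2 × 1 = 20.
Non-drop label index = 19981 + 20 = 20001; at 30 labels/s that is 00:11:06:21, i.e. DF 00:11:06;21.

00:11:06;21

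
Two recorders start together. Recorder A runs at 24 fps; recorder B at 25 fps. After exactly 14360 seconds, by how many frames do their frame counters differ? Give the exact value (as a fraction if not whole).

A emits 24 × 14360 = 344640 frames; B emits 25 × 14360 = 359000.
Difference = 14360 frames; B is ahead of A.

14360 frames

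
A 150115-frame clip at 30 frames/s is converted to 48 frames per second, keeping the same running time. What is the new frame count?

240184 frames

Frames at target rate = 150115 × (48) / (30) = 240184.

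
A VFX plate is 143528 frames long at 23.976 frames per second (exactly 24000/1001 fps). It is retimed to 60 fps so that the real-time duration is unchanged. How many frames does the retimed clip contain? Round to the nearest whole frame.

359179 frames

Frames at target rate = 143528 × (60) / (24000/1001) = 17958941/50 ≈ 359178.820.
Nearest whole frame: 359179.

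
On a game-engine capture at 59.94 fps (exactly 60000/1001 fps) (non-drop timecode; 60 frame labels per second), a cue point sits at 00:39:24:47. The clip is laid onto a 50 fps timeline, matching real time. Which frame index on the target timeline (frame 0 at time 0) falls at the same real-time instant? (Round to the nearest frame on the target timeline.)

frame 118357

Source frame index: (0×3600 + 39×60 + 24) × 60 + 47 = 141887.
Real time: 141887 / (60000/1001) = 142028887/60000 s.
Target frame: (142028887/60000) × (50) = 142028887/1200 ≈ 118357.406 → 118357.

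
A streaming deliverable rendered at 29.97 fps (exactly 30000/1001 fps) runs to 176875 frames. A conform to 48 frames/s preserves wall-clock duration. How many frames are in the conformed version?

Target frames = source frames × (target rate / source rate) = 176875 × (48)/(30000/1001) = 176875 × 1001/625 = 283283.

283283 frames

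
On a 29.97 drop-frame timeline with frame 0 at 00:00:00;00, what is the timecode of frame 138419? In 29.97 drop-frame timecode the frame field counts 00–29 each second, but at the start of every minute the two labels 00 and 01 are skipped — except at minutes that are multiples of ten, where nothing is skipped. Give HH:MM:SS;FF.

Ten DF minutes hold 17982 frames, so frame 138419 lies in block 7 (frames 125874–143855) with 12545 frames into that block.
The block's first minute is 1800 frames and the rest 1798 each; 12545 frames reaches minute 6, so 7 × 18 + 6 × 2 = 138 labels have been skipped so far.
Adding those back, label number 138419 + 138 = 138557 at 30 labels/s is 4618 s + 17 f = 1 h 16 min 58 s frame 17, i.e. 01:16:58;17.

01:16:58;17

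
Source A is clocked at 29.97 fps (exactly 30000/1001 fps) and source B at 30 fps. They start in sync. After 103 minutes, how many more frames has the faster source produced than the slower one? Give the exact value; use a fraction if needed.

185400/1001 frames

103 min = 6180 s.
A emits 30000/1001 × 6180 = 185400000/1001 frames; B emits 30 × 6180 = 185400.
Difference = 185400/1001 frames (≈ 185.2148); B is ahead of A.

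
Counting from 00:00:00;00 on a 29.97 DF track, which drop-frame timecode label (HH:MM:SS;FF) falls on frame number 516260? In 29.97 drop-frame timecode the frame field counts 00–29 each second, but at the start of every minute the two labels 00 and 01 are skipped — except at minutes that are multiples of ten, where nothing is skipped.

Ten DF minutes hold 17982 frames, so frame 516260 lies in block 28 (frames 503496–521477) with 12764 frames into that block.
The block's first minute is 1800 frames and the rest 1798 each; 12764 frames reaches minute 7, so 28 × 18 + 7 × 2 = 518 labels have been skipped so far.
Adding those back, label number 516260 + 518 = 516778 at 30 labels/s is 17225 s + 28 f = 4 h 47 min 5 s frame 28, i.e. 04:47:05;28.

04:47:05;28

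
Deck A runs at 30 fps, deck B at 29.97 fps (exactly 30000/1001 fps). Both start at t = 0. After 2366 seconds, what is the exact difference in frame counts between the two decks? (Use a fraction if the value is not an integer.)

A emits 30 × 2366 = 70980 frames; B emits 30000/1001 × 2366 = 780000/11.
Difference = 780/11 frames (≈ 70.9091); B is behind A.

780/11 frames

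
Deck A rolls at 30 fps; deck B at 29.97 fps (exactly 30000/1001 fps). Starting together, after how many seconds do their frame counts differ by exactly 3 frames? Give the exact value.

The gap grows by |30000/1001 − 30| = 30/1001 frames per second.
Time for a 3-frame gap: 3 ÷ (30/1001) = 100.1 s.

100.1 seconds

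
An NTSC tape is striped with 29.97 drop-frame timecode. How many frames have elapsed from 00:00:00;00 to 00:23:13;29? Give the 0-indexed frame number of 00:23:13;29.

As if non-drop at 30 labels/s: (0 × 3600 + 23 × 60 + 13) × 30 + 29 = 41819.
Minute boundaries passed: 23; those not divisible by 10: 23 − 2 = 21; dropped labels = 2 × 21 = 42.
Actual frame index = 41819 − 42 = 41777.

41777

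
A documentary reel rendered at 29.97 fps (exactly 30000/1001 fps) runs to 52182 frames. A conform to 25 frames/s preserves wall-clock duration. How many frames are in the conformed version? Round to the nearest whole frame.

Frames at target rate = 52182 × (25) / (30000/1001) = 8705697/200 ≈ 43528.485.
Nearest whole frame: 43528.

43528 frames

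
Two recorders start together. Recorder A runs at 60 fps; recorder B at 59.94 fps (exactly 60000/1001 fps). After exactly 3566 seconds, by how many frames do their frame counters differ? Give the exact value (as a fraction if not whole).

A emits 60 × 3566 = 213960 frames; B emits 60000/1001 × 3566 = 213960000/1001.
Difference = 213960/1001 frames (≈ 213.7463); B is behind A.

213960/1001 frames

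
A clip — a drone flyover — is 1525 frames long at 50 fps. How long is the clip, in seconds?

Running time = 1525 / (50) = 30.5 s.

30.5 seconds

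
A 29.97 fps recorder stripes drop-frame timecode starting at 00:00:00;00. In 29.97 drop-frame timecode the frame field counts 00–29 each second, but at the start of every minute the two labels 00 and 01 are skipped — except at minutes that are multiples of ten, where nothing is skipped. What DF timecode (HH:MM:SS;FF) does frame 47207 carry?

00:26:15;05

Ten DF minutes hold 17982 frames, so frame 47207 lies in block 2 (frames 35964–53945) with 11243 frames into that block.
The block's first minute is 1800 frames and the rest 1798 each; 11243 frames reaches minute 6, so 2 × 18 + 6 × 2 = 48 labels have been skipped so far.
Adding those back, label number 47207 + 48 = 47255 at 30 labels/s is 1575 s + 5 f = 0 h 26 min 15 s frame 5, i.e. 00:26:15;05.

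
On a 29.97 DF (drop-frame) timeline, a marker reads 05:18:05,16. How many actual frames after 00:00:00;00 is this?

As if non-drop at 30 labels/s: (5 × 3600 + 18 × 60 + 5) × 30 + 16 = 572566.
Minute boundaries passed: 318; those not divisible by 10: 318 − 31 = 287; dropped labels = 2 × 287 = 574.
Actual frame index = 572566 − 574 = 571992.

571992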